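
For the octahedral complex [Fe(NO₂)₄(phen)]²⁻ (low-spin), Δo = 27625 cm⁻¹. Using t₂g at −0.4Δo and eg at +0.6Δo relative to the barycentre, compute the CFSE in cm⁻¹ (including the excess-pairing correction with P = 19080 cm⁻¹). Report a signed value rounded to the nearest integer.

-28140

Ligand charges: 4×(-1) from NO₂⁻ and 1×(+0) from phen sum to -4; with overall charge -2, Fe is +2.
Group 8 minus oxidation state +2 gives a d⁶ configuration for Fe²⁺.
The d⁶ electrons fill as t₂g⁶ eg⁰.
The orbital stabilization is -2.4Δo = -2.4 × 27625 = -66300 cm⁻¹.
Pairing penalty: 3 pairs vs 1 in the high-spin reference → 2 extra × P = 38160 cm⁻¹.
Overall CFSE = -66300 + 38160 = -28140 cm⁻¹.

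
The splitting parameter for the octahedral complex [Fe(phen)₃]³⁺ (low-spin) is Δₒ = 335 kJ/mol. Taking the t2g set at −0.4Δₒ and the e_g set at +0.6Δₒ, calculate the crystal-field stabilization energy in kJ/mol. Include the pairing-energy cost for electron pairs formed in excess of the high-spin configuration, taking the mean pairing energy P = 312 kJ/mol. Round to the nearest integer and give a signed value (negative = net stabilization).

phen is neutral, so the +3 overall charge sits on Fe: oxidation state +3.
Fe sits in group 8; removing 3 electrons leaves Fe³⁺ with 8 − 3 = 5 d electrons.
The d⁵ electrons fill as t2g^5 e_g^0.
The orbital stabilization is -2.0Δₒ = -2.0 × 335 = -670 kJ/mol.
Pairing penalty: 2 pairs vs 0 in the high-spin reference → 2 extra × P = 624 kJ/mol.
Net CFSE = -670 + 624 = -46 kJ/mol.

-46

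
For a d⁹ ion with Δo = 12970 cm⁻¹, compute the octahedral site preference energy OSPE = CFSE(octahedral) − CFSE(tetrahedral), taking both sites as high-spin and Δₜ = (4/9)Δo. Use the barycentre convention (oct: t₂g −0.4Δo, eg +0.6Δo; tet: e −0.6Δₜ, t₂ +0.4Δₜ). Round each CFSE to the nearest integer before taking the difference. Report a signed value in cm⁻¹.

Octahedral (high-spin): t₂g⁶ eg³, CFSE = 6(−0.4) + 3(+0.6) = -0.6Δo = -0.6 × 12970 = -7782 cm⁻¹.
Tetrahedral: e⁴ t₂⁵, CFSE = 4(−0.6) + 5(+0.4) = -0.4Δₜ = -0.4 × (4/9) × 12970 = -2306 cm⁻¹.
Subtracting, OSPE = -7782 − (-2306) = -5476 cm⁻¹.

-5476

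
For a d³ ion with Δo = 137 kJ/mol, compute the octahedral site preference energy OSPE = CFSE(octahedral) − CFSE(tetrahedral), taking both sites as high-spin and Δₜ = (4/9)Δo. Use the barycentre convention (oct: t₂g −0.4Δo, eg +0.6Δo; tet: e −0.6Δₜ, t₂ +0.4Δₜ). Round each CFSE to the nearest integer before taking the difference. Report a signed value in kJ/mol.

-115

In an octahedral site d³ (HS) is t₂g³ eg⁰, giving CFSE(oct) = -1.2Δo = -164 kJ/mol.
Tetrahedral e² t₂¹ gives -0.8Δₜ = -0.8 × (4/9) × 137 = -49 kJ/mol.
OSPE = -164 − (-49) = -115 kJ/mol.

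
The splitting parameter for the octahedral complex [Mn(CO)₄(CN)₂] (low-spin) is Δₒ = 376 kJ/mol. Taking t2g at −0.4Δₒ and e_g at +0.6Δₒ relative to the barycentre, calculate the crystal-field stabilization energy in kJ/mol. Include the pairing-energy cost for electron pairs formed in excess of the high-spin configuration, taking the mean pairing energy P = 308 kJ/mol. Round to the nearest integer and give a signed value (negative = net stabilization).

-136

Ligand charges: 4×(+0) from CO and 2×(-1) from CN⁻ sum to -2; with overall charge +0, Mn is +2.
Group 7 minus oxidation state +2 gives a d⁵ configuration for Mn²⁺.
The d⁵ electrons fill as t2g^5 e_g^0.
The orbital stabilization is -2.0Δₒ = -2.0 × 376 = -752 kJ/mol.
High-spin d⁵ would be t2g^3 e_g^2 with 0 pairs; low-spin has 2, so 2 excess pairs cost +2P = +616 kJ/mol.
Combining: -752 + 616 = -136 kJ/mol.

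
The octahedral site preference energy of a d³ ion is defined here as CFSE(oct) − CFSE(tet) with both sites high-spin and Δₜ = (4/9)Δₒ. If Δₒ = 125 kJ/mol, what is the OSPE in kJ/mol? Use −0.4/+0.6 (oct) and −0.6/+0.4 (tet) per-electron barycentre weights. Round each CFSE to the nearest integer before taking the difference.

-106

Octahedral high-spin t₂g³ eg⁰: CFSE = -1.2 × 125 = -150 kJ/mol.
Tetrahedral e² t₂¹ gives -0.8Δₜ = -0.8 × (4/9) × 125 = -44 kJ/mol.
Subtracting, OSPE = -150 − (-44) = -106 kJ/mol.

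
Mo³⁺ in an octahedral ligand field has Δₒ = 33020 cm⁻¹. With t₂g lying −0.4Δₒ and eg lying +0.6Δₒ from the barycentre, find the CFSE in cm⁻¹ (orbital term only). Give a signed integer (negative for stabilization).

Mo sits in group 6; removing 3 electrons leaves Mo³⁺ with 6 − 3 = 3 d electrons.
Electron filling gives t₂g³ eg⁰.
The orbital stabilization is -1.2Δₒ = -1.2 × 33020 = -39624 cm⁻¹.

-39624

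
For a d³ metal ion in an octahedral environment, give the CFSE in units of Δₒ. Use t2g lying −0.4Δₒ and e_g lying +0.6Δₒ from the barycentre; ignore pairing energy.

-1.2 Δₒ

Configuration: t2g^3 e_g^0.
CFSE = 3(-0.4Δₒ) + 0(0.6Δₒ) = -1.2Δₒ + 0.0Δₒ = -1.2Δₒ.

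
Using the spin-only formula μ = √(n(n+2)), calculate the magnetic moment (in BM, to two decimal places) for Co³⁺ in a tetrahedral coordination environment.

Co sits in group 9; removing 3 electrons leaves Co³⁺ with 9 − 3 = 6 d electrons.
Tetrahedral fields are weak (Δₜ ≈ 4/9 Δₒ), so electrons fill high-spin.
Configuration: e^3 t2^3 → 4 unpaired electrons.
μ(spin-only) = √[4(4+2)] = √24 ≈ 4.90 BM.

4.90 BM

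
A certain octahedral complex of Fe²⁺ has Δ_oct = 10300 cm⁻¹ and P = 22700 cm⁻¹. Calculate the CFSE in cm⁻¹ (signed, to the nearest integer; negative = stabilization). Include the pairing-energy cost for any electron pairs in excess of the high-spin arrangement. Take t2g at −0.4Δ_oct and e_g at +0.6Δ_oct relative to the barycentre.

Fe sits in group 8; removing 2 electrons leaves Fe²⁺ with 8 − 2 = 6 d electrons.
Since Δ_oct = 10300 cm⁻¹ < P = 22700 cm⁻¹, the complex adopts the high-spin configuration.
That gives t2g^4 e_g^2.
Orbital CFSE = -0.4Δ_oct = -0.4 × 10300 = -4120 cm⁻¹.
High-spin has no excess pairs, so no pairing correction applies.

-4120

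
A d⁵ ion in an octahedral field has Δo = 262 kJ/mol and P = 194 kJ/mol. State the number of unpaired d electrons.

1

With Δo > P the complex is low-spin.
Filling d⁵ accordingly: t₂g⁵ eg⁰.
Unpaired electrons: 1.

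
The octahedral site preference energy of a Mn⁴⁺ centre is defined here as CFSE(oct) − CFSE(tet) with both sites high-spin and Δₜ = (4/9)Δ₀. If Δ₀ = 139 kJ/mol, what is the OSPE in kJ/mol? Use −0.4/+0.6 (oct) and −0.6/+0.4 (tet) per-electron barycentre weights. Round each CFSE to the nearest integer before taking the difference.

-118

Mn is in group 7, so Mn⁴⁺ is d³ (7 − 4 = 3).
In an octahedral site d³ (HS) is t₂g³ eg⁰, giving CFSE(oct) = -1.2Δ₀ = -167 kJ/mol.
In a tetrahedral site the filling is e² t₂¹: CFSE(tet) = -0.8Δₜ = -0.8 × (4/9)(139) = -49 kJ/mol.
OSPE = CFSE(oct) − CFSE(tet) = -167 − (-49) = -118 kJ/mol.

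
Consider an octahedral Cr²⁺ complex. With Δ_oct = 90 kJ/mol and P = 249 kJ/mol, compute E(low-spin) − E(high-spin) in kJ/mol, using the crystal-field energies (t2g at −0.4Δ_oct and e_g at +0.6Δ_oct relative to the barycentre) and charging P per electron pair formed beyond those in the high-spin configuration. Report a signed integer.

Cr is in group 6, so Cr²⁺ is d⁴ (6 − 2 = 4).
High-spin d⁴ fills as t2g^3 e_g^1 with CFSE 3(−0.4) + 1(+0.6) = -0.6Δ_oct = -54 kJ/mol.
Low-spin: t2g^4 e_g^0, orbital CFSE = -1.6Δ_oct = -144 kJ/mol; plus 1 excess pair × P = +249 kJ/mol; total 105 kJ/mol.
The difference is 105 − (-54) = 159 kJ/mol, so high-spin lies lower.

159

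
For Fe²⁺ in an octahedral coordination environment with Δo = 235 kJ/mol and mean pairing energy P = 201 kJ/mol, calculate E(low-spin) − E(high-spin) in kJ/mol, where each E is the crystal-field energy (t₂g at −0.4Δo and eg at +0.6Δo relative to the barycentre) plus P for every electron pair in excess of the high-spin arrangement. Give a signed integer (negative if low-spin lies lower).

-68

Fe²⁺: group 8, so d-count = 8 − 2 = 6.
High-spin d⁶ fills as t₂g⁴ eg² with CFSE 4(−0.4) + 2(+0.6) = -0.4Δo = -94 kJ/mol.
For low-spin the configuration is t₂g⁶ eg⁰: orbital energy -2.4 × 235 = -564 kJ/mol, and 2 additional pairs relative to high-spin add 402 kJ/mol, giving -162 kJ/mol.
The difference is -162 − (-94) = -68 kJ/mol, so low-spin lies lower.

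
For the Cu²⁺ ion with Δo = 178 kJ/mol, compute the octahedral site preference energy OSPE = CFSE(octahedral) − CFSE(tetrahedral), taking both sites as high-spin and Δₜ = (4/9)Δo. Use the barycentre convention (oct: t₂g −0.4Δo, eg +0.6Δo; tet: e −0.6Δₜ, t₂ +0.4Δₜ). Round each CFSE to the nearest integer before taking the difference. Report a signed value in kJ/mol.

Group 11 minus oxidation state +2 gives a d⁹ configuration for Cu²⁺.
Octahedral (high-spin): t2g^6 e_g^3, CFSE = 6(−0.4) + 3(+0.6) = -0.6Δo = -0.6 × 178 = -107 kJ/mol.
In a tetrahedral site the filling is e^4 t2^5: CFSE(tet) = -0.4Δₜ = -0.4 × (4/9)(178) = -32 kJ/mol.
OSPE = -107 − (-32) = -75 kJ/mol.

-75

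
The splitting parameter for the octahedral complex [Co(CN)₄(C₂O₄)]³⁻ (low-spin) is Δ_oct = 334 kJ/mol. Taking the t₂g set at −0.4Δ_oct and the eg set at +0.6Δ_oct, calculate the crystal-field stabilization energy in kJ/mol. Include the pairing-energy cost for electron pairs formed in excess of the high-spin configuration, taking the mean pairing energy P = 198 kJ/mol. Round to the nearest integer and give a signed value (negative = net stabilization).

-406

Ligand charges: 4×(-1) from CN⁻ and 1×(-2) from C₂O₄²⁻ sum to -6; with overall charge -3, Co is +3.
Co³⁺: group 9, so d-count = 9 − 3 = 6.
Electron filling gives t₂g⁶ eg⁰.
The orbital stabilization is -2.4Δ_oct = -2.4 × 334 = -802 kJ/mol.
High-spin d⁶ would be t₂g⁴ eg² with 1 pair; low-spin has 3, so 2 excess pairs cost +2P = +396 kJ/mol.
Overall CFSE = -802 + 396 = -406 kJ/mol.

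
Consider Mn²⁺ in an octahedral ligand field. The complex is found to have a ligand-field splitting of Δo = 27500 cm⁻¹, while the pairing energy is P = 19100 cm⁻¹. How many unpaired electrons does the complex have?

Mn²⁺: group 7, so d-count = 7 − 2 = 5.
Δo > P, so pairing is preferred: the ground state is low-spin.
Filling d⁵ accordingly: t₂g⁵ eg⁰.
Unpaired electrons: 1.

1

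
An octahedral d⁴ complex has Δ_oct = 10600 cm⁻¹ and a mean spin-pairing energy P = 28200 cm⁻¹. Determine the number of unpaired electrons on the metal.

Δ_oct < P, so pairing is avoided: the ground state is high-spin.
Filling d⁴ accordingly: t2g^3 e_g^1.
Unpaired electrons: 4.

4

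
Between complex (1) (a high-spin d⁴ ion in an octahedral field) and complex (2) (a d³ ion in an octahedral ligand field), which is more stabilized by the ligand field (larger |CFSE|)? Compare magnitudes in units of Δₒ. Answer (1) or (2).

(2)

(1): t2g^3 e_g^1, CFSE = -0.6Δₒ.
(2): t2g^3 e_g^0, CFSE = -1.2Δₒ.
So (2) has the larger |CFSE|.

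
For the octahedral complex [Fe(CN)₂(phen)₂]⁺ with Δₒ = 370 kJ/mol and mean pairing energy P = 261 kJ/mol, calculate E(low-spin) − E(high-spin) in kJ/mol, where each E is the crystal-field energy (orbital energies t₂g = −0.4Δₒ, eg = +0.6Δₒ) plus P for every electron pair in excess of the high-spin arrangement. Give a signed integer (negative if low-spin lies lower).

Ligand charges: 2×(-1) from CN⁻ and 2×(+0) from phen sum to -2; with overall charge +1, Fe is +3.
Fe is in group 8, so Fe³⁺ is d⁵ (8 − 3 = 5).
High-spin: t₂g³ eg², CFSE = 0.0Δₒ = 0 kJ/mol.
Low-spin: t₂g⁵ eg⁰, orbital CFSE = -2.0Δₒ = -740 kJ/mol; plus 2 excess pairs × P = +522 kJ/mol; total -218 kJ/mol.
The difference is -218 − (0) = -218 kJ/mol, so low-spin lies lower.

-218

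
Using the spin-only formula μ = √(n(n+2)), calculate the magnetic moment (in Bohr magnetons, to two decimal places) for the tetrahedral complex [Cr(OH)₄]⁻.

Each OH⁻ contributes -1; 4 × (-1) = -4. With overall charge -1, Cr is in the +3 oxidation state.
Cr³⁺: group 6, so d-count = 6 − 3 = 3.
Tetrahedral fields are weak (Δₜ ≈ 4/9 Δₒ), so electrons fill high-spin.
Configuration: e² t₂¹ → 3 unpaired electrons.
μ(spin-only) = √[3(3+2)] = √15 ≈ 3.87 Bohr magnetons.

3.87 Bohr magnetons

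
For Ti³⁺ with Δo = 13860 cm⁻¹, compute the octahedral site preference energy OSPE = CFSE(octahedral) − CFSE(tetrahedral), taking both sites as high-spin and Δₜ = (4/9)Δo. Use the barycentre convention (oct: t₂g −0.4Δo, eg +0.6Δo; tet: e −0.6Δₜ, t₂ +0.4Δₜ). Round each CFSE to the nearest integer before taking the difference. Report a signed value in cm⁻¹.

Ti is in group 4, so Ti³⁺ is d¹ (4 − 3 = 1).
In an octahedral site d¹ (HS) is t2g^1 e_g^0, giving CFSE(oct) = -0.4Δo = -5544 cm⁻¹.
Tetrahedral e^1 t2^0 gives -0.6Δₜ = -0.6 × (4/9) × 13860 = -3696 cm⁻¹.
OSPE = -5544 − (-3696) = -1848 cm⁻¹.

-1848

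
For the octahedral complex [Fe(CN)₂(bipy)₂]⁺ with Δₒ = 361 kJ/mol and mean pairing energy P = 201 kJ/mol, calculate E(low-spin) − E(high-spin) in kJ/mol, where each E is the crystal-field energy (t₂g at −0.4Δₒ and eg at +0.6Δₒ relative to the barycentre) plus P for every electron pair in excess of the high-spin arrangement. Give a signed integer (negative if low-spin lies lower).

Ligand charges: 2×(-1) from CN⁻ and 2×(+0) from bipy sum to -2; with overall charge +1, Fe is +3.
Fe is in group 8, so Fe³⁺ is d⁵ (8 − 3 = 5).
High-spin: t₂g³ eg², CFSE = 0.0Δₒ = 0 kJ/mol.
Low-spin t₂g⁵ eg⁰ gives -2.0Δₒ = -722 kJ/mol, but forming 2 extra pairs costs 2P = 402 kJ/mol, so E(LS) = -722 + 402 = -320 kJ/mol.
The difference is -320 − (0) = -320 kJ/mol, so low-spin lies lower.

-320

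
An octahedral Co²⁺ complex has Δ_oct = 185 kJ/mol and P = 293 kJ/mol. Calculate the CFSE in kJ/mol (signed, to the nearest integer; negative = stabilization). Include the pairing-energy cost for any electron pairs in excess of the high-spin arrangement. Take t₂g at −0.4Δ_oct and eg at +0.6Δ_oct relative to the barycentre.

Group 9 minus oxidation state +2 gives a d⁷ configuration for Co²⁺.
Here Δ_oct < P (185 < 293), so the high-spin state is favoured.
That gives t₂g⁵ eg².
Orbital CFSE = -0.8Δ_oct = -0.8 × 185 = -148 kJ/mol.
High-spin has no excess pairs, so no pairing correction applies.

-148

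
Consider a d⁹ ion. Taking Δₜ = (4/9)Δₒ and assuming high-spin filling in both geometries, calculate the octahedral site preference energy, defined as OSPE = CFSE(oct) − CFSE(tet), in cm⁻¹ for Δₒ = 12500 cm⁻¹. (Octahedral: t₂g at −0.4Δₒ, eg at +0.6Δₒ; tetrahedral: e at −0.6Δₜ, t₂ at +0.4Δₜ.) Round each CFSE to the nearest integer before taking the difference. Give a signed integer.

-5278

Octahedral (high-spin): t2g^6 e_g^3, CFSE = 6(−0.4) + 3(+0.6) = -0.6Δₒ = -0.6 × 12500 = -7500 cm⁻¹.
Tetrahedral: e^4 t2^5, CFSE = 4(−0.6) + 5(+0.4) = -0.4Δₜ = -0.4 × (4/9) × 12500 = -2222 cm⁻¹.
Subtracting, OSPE = -7500 − (-2222) = -5278 cm⁻¹.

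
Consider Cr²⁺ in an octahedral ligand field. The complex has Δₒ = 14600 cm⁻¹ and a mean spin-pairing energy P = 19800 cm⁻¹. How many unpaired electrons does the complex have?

4

Cr is in group 6, so Cr²⁺ is d⁴ (6 − 2 = 4).
Δₒ < P, so pairing is avoided: the ground state is high-spin.
That gives t₂g³ eg¹.
Unpaired electrons: 4.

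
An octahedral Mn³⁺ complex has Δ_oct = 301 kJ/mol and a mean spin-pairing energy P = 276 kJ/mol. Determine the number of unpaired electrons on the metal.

Group 7 minus oxidation state +3 gives a d⁴ configuration for Mn³⁺.
Here Δ_oct > P (301 > 276), so the low-spin state is favoured.
Configuration: t₂g⁴ eg⁰.
Unpaired electrons: 2.

2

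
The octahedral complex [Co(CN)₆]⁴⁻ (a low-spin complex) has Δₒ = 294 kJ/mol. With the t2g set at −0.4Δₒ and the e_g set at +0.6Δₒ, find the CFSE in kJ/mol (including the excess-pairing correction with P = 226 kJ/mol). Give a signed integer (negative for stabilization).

-303

Each CN⁻ contributes -1; 6 × (-1) = -6. With overall charge -4, Co is in the +2 oxidation state.
Co is in group 9, so Co²⁺ is d⁷ (9 − 2 = 7).
The d⁷ electrons fill as t2g^6 e_g^1.
Orbital CFSE = 6(-0.4) + 1(0.6) = -1.8Δₒ = -1.8 × 294 = -529 kJ/mol.
Relative to high-spin t2g^5 e_g^2 (2 paired), the low-spin configuration has 1 additional pair, contributing +1 × 226 = +226 kJ/mol.
Combining: -529 + 226 = -303 kJ/mol.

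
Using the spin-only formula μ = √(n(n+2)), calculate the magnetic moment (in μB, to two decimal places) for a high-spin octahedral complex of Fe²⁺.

4.90 μB

Fe sits in group 8; removing 2 electrons leaves Fe²⁺ with 8 − 2 = 6 d electrons.
Configuration: t₂g⁴ eg² → 4 unpaired electrons.
μ(spin-only) = √[4(4+2)] = √24 ≈ 4.90 μB.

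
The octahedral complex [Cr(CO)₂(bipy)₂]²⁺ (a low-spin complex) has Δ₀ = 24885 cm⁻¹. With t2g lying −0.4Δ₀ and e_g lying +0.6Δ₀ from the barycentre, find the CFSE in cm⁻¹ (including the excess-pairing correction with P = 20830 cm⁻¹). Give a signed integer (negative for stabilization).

Ligand charges: 2×(+0) from CO and 2×(+0) from bipy sum to +0; with overall charge +2, Cr is +2.
Cr sits in group 6; removing 2 electrons leaves Cr²⁺ with 6 − 2 = 4 d electrons.
Configuration: t2g^4 e_g^0.
CFSE(orbital) = 4×(-0.4Δ₀) + 0×(0.6Δ₀) = -1.6Δ₀; with Δ₀ = 24885 cm⁻¹ that is -39816 cm⁻¹.
High-spin d⁴ would be t2g^3 e_g^1 with 0 pairs; low-spin has 1, so 1 excess pair costs +1P = +20830 cm⁻¹.
Net CFSE = -39816 + 20830 = -18986 cm⁻¹.

-18986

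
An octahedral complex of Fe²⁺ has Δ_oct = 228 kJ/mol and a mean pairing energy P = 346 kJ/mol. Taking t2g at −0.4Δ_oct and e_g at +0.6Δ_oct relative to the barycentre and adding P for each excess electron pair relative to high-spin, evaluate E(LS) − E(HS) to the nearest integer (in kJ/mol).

Group 8 minus oxidation state +2 gives a d⁶ configuration for Fe²⁺.
In the high-spin limit (t2g^4 e_g^2) the orbital term is -0.4Δ_oct = -91 kJ/mol, with no excess pairing.
Low-spin: t2g^6 e_g^0, orbital CFSE = -2.4Δ_oct = -547 kJ/mol; plus 2 excess pairs × P = +692 kJ/mol; total 145 kJ/mol.
E(LS) − E(HS) = 145 − (-91) = 236 kJ/mol.

236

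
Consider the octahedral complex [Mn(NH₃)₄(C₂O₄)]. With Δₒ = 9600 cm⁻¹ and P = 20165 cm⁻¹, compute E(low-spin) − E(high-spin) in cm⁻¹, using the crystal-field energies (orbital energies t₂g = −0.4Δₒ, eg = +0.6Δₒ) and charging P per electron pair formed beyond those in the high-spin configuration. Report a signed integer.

21130

Ligand charges: 4×(+0) from NH₃ and 1×(-2) from C₂O₄²⁻ sum to -2; with overall charge +0, Mn is +2.
Mn is in group 7, so Mn²⁺ is d⁵ (7 − 2 = 5).
High-spin d⁵ fills as t₂g³ eg² with CFSE 3(−0.4) + 2(+0.6) = 0.0Δₒ = 0 cm⁻¹.
Low-spin: t₂g⁵ eg⁰, orbital CFSE = -2.0Δₒ = -19200 cm⁻¹; plus 2 excess pairs × P = +40330 cm⁻¹; total 21130 cm⁻¹.
Thus E(LS) − E(HS) = 21130 cm⁻¹.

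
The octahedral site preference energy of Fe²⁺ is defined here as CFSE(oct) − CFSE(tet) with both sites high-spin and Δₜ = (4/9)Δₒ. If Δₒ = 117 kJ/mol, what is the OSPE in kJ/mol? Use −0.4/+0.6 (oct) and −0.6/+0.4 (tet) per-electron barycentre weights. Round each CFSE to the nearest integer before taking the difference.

Group 8 minus oxidation state +2 gives a d⁶ configuration for Fe²⁺.
In an octahedral site d⁶ (HS) is t₂g⁴ eg², giving CFSE(oct) = -0.4Δₒ = -47 kJ/mol.
Tetrahedral: e³ t₂³, CFSE = 3(−0.6) + 3(+0.4) = -0.6Δₜ = -0.6 × (4/9) × 117 = -31 kJ/mol.
Subtracting, OSPE = -47 − (-31) = -16 kJ/mol.

-16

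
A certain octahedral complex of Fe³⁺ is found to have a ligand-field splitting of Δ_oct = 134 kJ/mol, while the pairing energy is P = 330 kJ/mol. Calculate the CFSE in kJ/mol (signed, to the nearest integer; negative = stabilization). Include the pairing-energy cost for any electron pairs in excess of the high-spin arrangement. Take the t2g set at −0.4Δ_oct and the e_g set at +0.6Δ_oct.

0

Group 8 minus oxidation state +3 gives a d⁵ configuration for Fe³⁺.
Since Δ_oct = 134 kJ/mol < P = 330 kJ/mol, the complex adopts the high-spin configuration.
That gives t2g^3 e_g^2.
Orbital CFSE = 0.0Δ_oct = 0.0 × 134 = 0 kJ/mol.
High-spin has no excess pairs, so no pairing correction applies.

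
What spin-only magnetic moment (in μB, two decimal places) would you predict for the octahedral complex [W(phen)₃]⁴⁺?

2.83 μB

phen is neutral, so the +4 overall charge sits on W: oxidation state +4.
Group 6 minus oxidation state +4 gives a d² configuration for W⁴⁺.
For octahedral d² the high- and low-spin configurations coincide.
Configuration: t2g^2 e_g^0 → 2 unpaired electrons.
μ(spin-only) = √[2(2+2)] = √8 ≈ 2.83 μB.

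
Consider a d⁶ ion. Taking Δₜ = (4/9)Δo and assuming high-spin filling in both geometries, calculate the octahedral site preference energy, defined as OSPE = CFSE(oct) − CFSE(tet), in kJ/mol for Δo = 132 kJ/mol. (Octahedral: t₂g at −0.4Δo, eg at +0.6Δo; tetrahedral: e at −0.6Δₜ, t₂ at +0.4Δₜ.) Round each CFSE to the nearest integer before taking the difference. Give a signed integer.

In an octahedral site d⁶ (HS) is t₂g⁴ eg², giving CFSE(oct) = -0.4Δo = -53 kJ/mol.
Tetrahedral: e³ t₂³, CFSE = 3(−0.6) + 3(+0.4) = -0.6Δₜ = -0.6 × (4/9) × 132 = -35 kJ/mol.
OSPE = -53 − (-35) = -18 kJ/mol.

-18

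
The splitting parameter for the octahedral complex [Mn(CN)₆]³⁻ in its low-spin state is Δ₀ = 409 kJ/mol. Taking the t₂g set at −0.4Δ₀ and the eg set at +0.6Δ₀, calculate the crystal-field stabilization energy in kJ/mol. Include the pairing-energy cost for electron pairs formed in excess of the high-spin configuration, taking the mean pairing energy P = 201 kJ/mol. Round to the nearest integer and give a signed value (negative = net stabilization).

-453

Each CN⁻ contributes -1; 6 × (-1) = -6. With overall charge -3, Mn is in the +3 oxidation state.
Mn³⁺: group 7, so d-count = 7 − 3 = 4.
Configuration: t₂g⁴ eg⁰.
CFSE(orbital) = 4×(-0.4Δ₀) + 0×(0.6Δ₀) = -1.6Δ₀; with Δ₀ = 409 kJ/mol that is -654 kJ/mol.
Pairing penalty: 1 pair vs 0 in the high-spin reference → 1 extra × P = 201 kJ/mol.
Net CFSE = -654 + 201 = -453 kJ/mol.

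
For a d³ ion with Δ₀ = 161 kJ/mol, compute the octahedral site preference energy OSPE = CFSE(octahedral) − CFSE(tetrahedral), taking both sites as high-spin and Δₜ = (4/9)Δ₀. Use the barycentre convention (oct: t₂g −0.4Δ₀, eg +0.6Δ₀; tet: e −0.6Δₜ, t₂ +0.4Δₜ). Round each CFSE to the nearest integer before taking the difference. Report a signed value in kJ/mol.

Octahedral (high-spin): t₂g³ eg⁰, CFSE = 3(−0.4) + 0(+0.6) = -1.2Δ₀ = -1.2 × 161 = -193 kJ/mol.
Tetrahedral: e² t₂¹, CFSE = 2(−0.6) + 1(+0.4) = -0.8Δₜ = -0.8 × (4/9) × 161 = -57 kJ/mol.
OSPE = -193 − (-57) = -136 kJ/mol.

-136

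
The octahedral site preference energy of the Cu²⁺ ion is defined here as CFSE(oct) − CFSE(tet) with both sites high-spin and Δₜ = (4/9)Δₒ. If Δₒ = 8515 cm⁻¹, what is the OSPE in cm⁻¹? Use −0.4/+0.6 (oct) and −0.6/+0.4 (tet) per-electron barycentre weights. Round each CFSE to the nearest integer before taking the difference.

Cu is in group 11, so Cu²⁺ is d⁹ (11 − 2 = 9).
Octahedral high-spin t₂g⁶ eg³: CFSE = -0.6 × 8515 = -5109 cm⁻¹.
Tetrahedral: e⁴ t₂⁵, CFSE = 4(−0.6) + 5(+0.4) = -0.4Δₜ = -0.4 × (4/9) × 8515 = -1514 cm⁻¹.
OSPE = CFSE(oct) − CFSE(tet) = -5109 − (-1514) = -3595 cm⁻¹.

-3595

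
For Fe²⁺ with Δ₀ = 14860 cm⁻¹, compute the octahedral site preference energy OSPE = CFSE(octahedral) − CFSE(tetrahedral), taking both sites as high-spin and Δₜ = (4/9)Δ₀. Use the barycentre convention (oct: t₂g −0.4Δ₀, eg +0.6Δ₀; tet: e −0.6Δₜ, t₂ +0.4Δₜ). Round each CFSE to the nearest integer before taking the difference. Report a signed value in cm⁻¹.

Fe is in group 8, so Fe²⁺ is d⁶ (8 − 2 = 6).
In an octahedral site d⁶ (HS) is t₂g⁴ eg², giving CFSE(oct) = -0.4Δ₀ = -5944 cm⁻¹.
Tetrahedral: e³ t₂³, CFSE = 3(−0.6) + 3(+0.4) = -0.6Δₜ = -0.6 × (4/9) × 14860 = -3963 cm⁻¹.
OSPE = CFSE(oct) − CFSE(tet) = -5944 − (-3963) = -1981 cm⁻¹.

-1981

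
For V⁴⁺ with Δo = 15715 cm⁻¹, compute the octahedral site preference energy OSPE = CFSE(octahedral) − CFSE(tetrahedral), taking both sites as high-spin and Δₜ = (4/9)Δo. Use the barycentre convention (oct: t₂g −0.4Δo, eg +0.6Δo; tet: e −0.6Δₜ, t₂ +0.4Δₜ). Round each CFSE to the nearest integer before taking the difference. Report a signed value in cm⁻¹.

V is in group 5, so V⁴⁺ is d¹ (5 − 4 = 1).
Octahedral (high-spin): t₂g¹ eg⁰, CFSE = 1(−0.4) + 0(+0.6) = -0.4Δo = -0.4 × 15715 = -6286 cm⁻¹.
In a tetrahedral site the filling is e¹ t₂⁰: CFSE(tet) = -0.6Δₜ = -0.6 × (4/9)(15715) = -4191 cm⁻¹.
OSPE = -6286 − (-4191) = -2095 cm⁻¹.

-2095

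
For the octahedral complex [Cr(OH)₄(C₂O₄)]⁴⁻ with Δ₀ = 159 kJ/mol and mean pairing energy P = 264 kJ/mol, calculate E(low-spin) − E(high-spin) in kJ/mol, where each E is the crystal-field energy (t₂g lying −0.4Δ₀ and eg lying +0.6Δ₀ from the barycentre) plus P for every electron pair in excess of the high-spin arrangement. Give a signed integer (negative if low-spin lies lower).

105

Ligand charges: 4×(-1) from OH⁻ and 1×(-2) from C₂O₄²⁻ sum to -6; with overall charge -4, Cr is +2.
Cr sits in group 6; removing 2 electrons leaves Cr²⁺ with 6 − 2 = 4 d electrons.
In the high-spin limit (t₂g³ eg¹) the orbital term is -0.6Δ₀ = -95 kJ/mol, with no excess pairing.
For low-spin the configuration is t₂g⁴ eg⁰: orbital energy -1.6 × 159 = -254 kJ/mol, and 1 additional pair relative to high-spin adds 264 kJ/mol, giving 10 kJ/mol.
Thus E(LS) − E(HS) = 105 kJ/mol.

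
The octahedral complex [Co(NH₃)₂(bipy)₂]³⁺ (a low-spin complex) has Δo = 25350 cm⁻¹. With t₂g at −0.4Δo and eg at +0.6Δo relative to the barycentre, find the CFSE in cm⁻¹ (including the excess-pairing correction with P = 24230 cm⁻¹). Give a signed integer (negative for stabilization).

Ligand charges: 2×(+0) from NH₃ and 2×(+0) from bipy sum to +0; with overall charge +3, Co is +3.
Group 9 minus oxidation state +3 gives a d⁶ configuration for Co³⁺.
Electron filling gives t₂g⁶ eg⁰.
CFSE(orbital) = 6×(-0.4Δo) + 0×(0.6Δo) = -2.4Δo; with Δo = 25350 cm⁻¹ that is -60840 cm⁻¹.
Pairing penalty: 3 pairs vs 1 in the high-spin reference → 2 extra × P = 48460 cm⁻¹.
Net CFSE = -60840 + 48460 = -12380 cm⁻¹.

-12380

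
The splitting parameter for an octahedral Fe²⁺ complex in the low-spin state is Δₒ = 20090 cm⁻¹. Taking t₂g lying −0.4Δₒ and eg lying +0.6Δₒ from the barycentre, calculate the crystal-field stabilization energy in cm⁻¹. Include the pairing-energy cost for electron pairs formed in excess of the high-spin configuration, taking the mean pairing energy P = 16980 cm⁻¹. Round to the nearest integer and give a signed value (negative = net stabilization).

Group 8 minus oxidation state +2 gives a d⁶ configuration for Fe²⁺.
Electron filling gives t₂g⁶ eg⁰.
Orbital CFSE = 6(-0.4) + 0(0.6) = -2.4Δₒ = -2.4 × 20090 = -48216 cm⁻¹.
High-spin d⁶ would be t₂g⁴ eg² with 1 pair; low-spin has 3, so 2 excess pairs cost +2P = +33960 cm⁻¹.
Combining: -48216 + 33960 = -14256 cm⁻¹.

-14256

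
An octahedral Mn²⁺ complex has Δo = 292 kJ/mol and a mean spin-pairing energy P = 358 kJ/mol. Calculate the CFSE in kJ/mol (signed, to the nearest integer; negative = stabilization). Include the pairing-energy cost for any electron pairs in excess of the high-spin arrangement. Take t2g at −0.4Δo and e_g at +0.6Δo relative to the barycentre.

0

Mn sits in group 7; removing 2 electrons leaves Mn²⁺ with 7 − 2 = 5 d electrons.
Since Δo = 292 kJ/mol < P = 358 kJ/mol, the complex adopts the high-spin configuration.
Filling d⁵ accordingly: t2g^3 e_g^2.
Orbital CFSE = 0.0Δo = 0.0 × 292 = 0 kJ/mol.
High-spin has no excess pairs, so no pairing correction applies.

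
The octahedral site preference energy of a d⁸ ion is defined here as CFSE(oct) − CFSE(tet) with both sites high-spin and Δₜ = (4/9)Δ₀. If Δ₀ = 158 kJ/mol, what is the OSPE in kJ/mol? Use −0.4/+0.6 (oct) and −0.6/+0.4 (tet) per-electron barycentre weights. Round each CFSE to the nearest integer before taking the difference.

Octahedral (high-spin): t₂g⁶ eg², CFSE = 6(−0.4) + 2(+0.6) = -1.2Δ₀ = -1.2 × 158 = -190 kJ/mol.
Tetrahedral: e⁴ t₂⁴, CFSE = 4(−0.6) + 4(+0.4) = -0.8Δₜ = -0.8 × (4/9) × 158 = -56 kJ/mol.
OSPE = CFSE(oct) − CFSE(tet) = -190 − (-56) = -134 kJ/mol.

-134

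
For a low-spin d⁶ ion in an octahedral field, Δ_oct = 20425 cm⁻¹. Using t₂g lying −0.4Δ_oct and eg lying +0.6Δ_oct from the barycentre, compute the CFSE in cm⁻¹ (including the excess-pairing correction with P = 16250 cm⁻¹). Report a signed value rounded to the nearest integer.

-16520

Electron filling gives t₂g⁶ eg⁰.
CFSE(orbital) = 6×(-0.4Δ_oct) + 0×(0.6Δ_oct) = -2.4Δ_oct; with Δ_oct = 20425 cm⁻¹ that is -49020 cm⁻¹.
High-spin d⁶ would be t₂g⁴ eg² with 1 pair; low-spin has 3, so 2 excess pairs cost +2P = +32500 cm⁻¹.
Combining: -49020 + 32500 = -16520 cm⁻¹.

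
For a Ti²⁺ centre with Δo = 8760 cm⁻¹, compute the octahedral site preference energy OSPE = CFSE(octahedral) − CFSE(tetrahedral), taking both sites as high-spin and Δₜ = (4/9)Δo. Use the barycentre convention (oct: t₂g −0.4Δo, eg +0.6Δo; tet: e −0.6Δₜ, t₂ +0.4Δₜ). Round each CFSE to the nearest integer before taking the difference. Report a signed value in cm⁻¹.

Ti is in group 4, so Ti²⁺ is d² (4 − 2 = 2).
Octahedral high-spin t₂g² eg⁰: CFSE = -0.8 × 8760 = -7008 cm⁻¹.
In a tetrahedral site the filling is e² t₂⁰: CFSE(tet) = -1.2Δₜ = -1.2 × (4/9)(8760) = -4672 cm⁻¹.
Subtracting, OSPE = -7008 − (-4672) = -2336 cm⁻¹.

-2336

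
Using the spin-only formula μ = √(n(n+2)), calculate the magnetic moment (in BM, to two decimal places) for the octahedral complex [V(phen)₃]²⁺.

phen is neutral, so the +2 overall charge sits on V: oxidation state +2.
V²⁺: group 5, so d-count = 5 − 2 = 3.
Configuration: t₂g³ eg⁰ → 3 unpaired electrons.
μ(spin-only) = √[3(3+2)] = √15 ≈ 3.87 BM.

3.87 BM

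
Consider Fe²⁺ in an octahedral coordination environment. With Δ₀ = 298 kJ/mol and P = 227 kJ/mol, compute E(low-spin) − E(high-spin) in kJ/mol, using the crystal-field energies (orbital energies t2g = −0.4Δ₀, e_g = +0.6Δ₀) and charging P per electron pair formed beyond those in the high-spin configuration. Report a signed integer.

-142

Group 8 minus oxidation state +2 gives a d⁶ configuration for Fe²⁺.
In the high-spin limit (t2g^4 e_g^2) the orbital term is -0.4Δ₀ = -119 kJ/mol, with no excess pairing.
Low-spin: t2g^6 e_g^0, orbital CFSE = -2.4Δ₀ = -715 kJ/mol; plus 2 excess pairs × P = +454 kJ/mol; total -261 kJ/mol.
Thus E(LS) − E(HS) = -142 kJ/mol.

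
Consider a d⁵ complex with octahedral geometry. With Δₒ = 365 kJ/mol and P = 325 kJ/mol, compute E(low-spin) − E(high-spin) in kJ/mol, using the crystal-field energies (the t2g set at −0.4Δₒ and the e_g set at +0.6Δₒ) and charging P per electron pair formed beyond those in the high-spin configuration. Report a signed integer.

High-spin d⁵ fills as t2g^3 e_g^2 with CFSE 3(−0.4) + 2(+0.6) = 0.0Δₒ = 0 kJ/mol.
Low-spin t2g^5 e_g^0 gives -2.0Δₒ = -730 kJ/mol, but forming 2 extra pairs costs 2P = 650 kJ/mol, so E(LS) = -730 + 650 = -80 kJ/mol.
E(LS) − E(HS) = -80 − (0) = -80 kJ/mol.

-80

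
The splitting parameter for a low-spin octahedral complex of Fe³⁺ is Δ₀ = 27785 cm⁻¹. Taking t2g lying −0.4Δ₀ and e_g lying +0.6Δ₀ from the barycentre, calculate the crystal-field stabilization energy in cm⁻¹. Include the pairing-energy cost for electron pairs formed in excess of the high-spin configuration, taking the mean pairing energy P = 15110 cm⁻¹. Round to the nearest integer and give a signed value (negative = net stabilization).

Fe sits in group 8; removing 3 electrons leaves Fe³⁺ with 8 − 3 = 5 d electrons.
Configuration: t2g^5 e_g^0.
CFSE(orbital) = 5×(-0.4Δ₀) + 0×(0.6Δ₀) = -2.0Δ₀; with Δ₀ = 27785 cm⁻¹ that is -55570 cm⁻¹.
Pairing penalty: 2 pairs vs 0 in the high-spin reference → 2 extra × P = 30220 cm⁻¹.
Net CFSE = -55570 + 30220 = -25350 cm⁻¹.

-25350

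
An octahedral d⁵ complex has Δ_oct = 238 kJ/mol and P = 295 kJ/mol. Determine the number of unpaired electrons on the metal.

Here Δ_oct < P (238 < 295), so the high-spin state is favoured.
That gives t₂g³ eg².
Unpaired electrons: 5.

5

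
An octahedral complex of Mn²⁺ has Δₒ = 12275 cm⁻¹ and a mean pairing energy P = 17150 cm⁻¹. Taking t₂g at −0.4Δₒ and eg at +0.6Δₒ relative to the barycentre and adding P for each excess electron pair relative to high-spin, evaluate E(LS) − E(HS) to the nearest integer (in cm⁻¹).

Mn²⁺: group 7, so d-count = 7 − 2 = 5.
High-spin: t₂g³ eg², CFSE = 0.0Δₒ = 0 cm⁻¹.
Low-spin t₂g⁵ eg⁰ gives -2.0Δₒ = -24550 cm⁻¹, but forming 2 extra pairs costs 2P = 34300 cm⁻¹, so E(LS) = -24550 + 34300 = 9750 cm⁻¹.
The difference is 9750 − (0) = 9750 cm⁻¹, so high-spin lies lower.

9750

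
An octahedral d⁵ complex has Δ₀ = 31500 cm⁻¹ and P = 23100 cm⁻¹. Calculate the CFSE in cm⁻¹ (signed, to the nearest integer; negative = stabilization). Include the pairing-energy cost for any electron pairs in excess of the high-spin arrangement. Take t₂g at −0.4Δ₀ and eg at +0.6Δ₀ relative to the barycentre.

Here Δ₀ > P (31500 > 23100), so the low-spin state is favoured.
Configuration: t₂g⁵ eg⁰.
Orbital CFSE = -2.0Δ₀ = -2.0 × 31500 = -63000 cm⁻¹.
Excess pairs vs high-spin: 2 − 0 = 2; pairing cost = +46200 cm⁻¹.
Net CFSE = -63000 + 46200 = -16800 cm⁻¹.

-16800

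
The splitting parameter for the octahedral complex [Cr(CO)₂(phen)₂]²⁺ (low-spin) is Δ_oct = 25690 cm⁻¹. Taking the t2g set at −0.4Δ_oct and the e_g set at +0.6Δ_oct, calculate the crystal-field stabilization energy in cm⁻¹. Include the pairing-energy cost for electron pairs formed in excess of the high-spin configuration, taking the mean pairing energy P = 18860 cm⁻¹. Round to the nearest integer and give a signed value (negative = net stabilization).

-22244

Ligand charges: 2×(+0) from CO and 2×(+0) from phen sum to +0; with overall charge +2, Cr is +2.
Cr sits in group 6; removing 2 electrons leaves Cr²⁺ with 6 − 2 = 4 d electrons.
Configuration: t2g^4 e_g^0.
Orbital CFSE = 4(-0.4) + 0(0.6) = -1.6Δ_oct = -1.6 × 25690 = -41104 cm⁻¹.
Relative to high-spin t2g^3 e_g^1 (0 paired), the low-spin configuration has 1 additional pair, contributing +1 × 18860 = +18860 cm⁻¹.
Combining: -41104 + 18860 = -22244 cm⁻¹.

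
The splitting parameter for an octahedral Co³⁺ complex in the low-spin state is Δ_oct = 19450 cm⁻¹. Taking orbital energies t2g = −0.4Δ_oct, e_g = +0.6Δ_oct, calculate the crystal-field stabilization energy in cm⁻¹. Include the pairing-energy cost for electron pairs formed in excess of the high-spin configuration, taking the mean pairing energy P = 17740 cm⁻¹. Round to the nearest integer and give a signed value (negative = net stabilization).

Co sits in group 9; removing 3 electrons leaves Co³⁺ with 9 − 3 = 6 d electrons.
The d⁶ electrons fill as t2g^6 e_g^0.
The orbital stabilization is -2.4Δ_oct = -2.4 × 19450 = -46680 cm⁻¹.
Pairing penalty: 3 pairs vs 1 in the high-spin reference → 2 extra × P = 35480 cm⁻¹.
Overall CFSE = -46680 + 35480 = -11200 cm⁻¹.

-11200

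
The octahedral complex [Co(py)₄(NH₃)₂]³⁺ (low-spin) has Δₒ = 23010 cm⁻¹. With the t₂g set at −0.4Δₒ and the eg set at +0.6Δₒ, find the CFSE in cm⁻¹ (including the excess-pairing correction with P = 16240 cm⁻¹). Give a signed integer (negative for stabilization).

-22744

Ligand charges: 4×(+0) from py and 2×(+0) from NH₃ sum to +0; with overall charge +3, Co is +3.
Group 9 minus oxidation state +3 gives a d⁶ configuration for Co³⁺.
Electron filling gives t₂g⁶ eg⁰.
CFSE(orbital) = 6×(-0.4Δₒ) + 0×(0.6Δₒ) = -2.4Δₒ; with Δₒ = 23010 cm⁻¹ that is -55224 cm⁻¹.
Pairing penalty: 3 pairs vs 1 in the high-spin reference → 2 extra × P = 32480 cm⁻¹.
Combining: -55224 + 32480 = -22744 cm⁻¹.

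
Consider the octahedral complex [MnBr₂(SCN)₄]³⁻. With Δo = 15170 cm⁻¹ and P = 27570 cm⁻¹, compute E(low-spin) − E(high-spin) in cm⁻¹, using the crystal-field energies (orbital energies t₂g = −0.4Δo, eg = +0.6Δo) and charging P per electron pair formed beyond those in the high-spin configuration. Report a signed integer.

Ligand charges: 2×(-1) from Br⁻ and 4×(-1) from SCN⁻ sum to -6; with overall charge -3, Mn is +3.
Mn is in group 7, so Mn³⁺ is d⁴ (7 − 3 = 4).
In the high-spin limit (t₂g³ eg¹) the orbital term is -0.6Δo = -9102 cm⁻¹, with no excess pairing.
Low-spin t₂g⁴ eg⁰ gives -1.6Δo = -24272 cm⁻¹, but forming 1 extra pair costs 1P = 27570 cm⁻¹, so E(LS) = -24272 + 27570 = 3298 cm⁻¹.
Thus E(LS) − E(HS) = 12400 cm⁻¹.

12400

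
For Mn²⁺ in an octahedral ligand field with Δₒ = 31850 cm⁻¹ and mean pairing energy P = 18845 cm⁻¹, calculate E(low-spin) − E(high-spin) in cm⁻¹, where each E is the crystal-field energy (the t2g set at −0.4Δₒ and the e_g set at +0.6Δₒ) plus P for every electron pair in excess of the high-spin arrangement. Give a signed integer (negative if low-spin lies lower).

Mn is in group 7, so Mn²⁺ is d⁵ (7 − 2 = 5).
In the high-spin limit (t2g^3 e_g^2) the orbital term is 0.0Δₒ = 0 cm⁻¹, with no excess pairing.
Low-spin t2g^5 e_g^0 gives -2.0Δₒ = -63700 cm⁻¹, but forming 2 extra pairs costs 2P = 37690 cm⁻¹, so E(LS) = -63700 + 37690 = -26010 cm⁻¹.
Thus E(LS) − E(HS) = -26010 cm⁻¹.

-26010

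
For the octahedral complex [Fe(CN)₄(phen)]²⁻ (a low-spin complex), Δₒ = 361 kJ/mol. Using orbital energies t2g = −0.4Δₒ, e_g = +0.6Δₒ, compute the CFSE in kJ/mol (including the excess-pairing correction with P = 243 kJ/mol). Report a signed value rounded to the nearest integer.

-380

Ligand charges: 4×(-1) from CN⁻ and 1×(+0) from phen sum to -4; with overall charge -2, Fe is +2.
Fe²⁺: group 8, so d-count = 8 − 2 = 6.
The d⁶ electrons fill as t2g^6 e_g^0.
Orbital CFSE = 6(-0.4) + 0(0.6) = -2.4Δₒ = -2.4 × 361 = -866 kJ/mol.
Relative to high-spin t2g^4 e_g^2 (1 paired), the low-spin configuration has 2 additional pairs, contributing +2 × 243 = +486 kJ/mol.
Net CFSE = -866 + 486 = -380 kJ/mol.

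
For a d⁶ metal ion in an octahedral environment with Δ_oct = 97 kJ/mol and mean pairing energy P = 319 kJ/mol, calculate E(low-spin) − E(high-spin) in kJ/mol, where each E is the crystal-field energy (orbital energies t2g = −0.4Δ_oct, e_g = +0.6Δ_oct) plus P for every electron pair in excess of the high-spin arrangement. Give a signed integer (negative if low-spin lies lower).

In the high-spin limit (t2g^4 e_g^2) the orbital term is -0.4Δ_oct = -39 kJ/mol, with no excess pairing.
Low-spin: t2g^6 e_g^0, orbital CFSE = -2.4Δ_oct = -233 kJ/mol; plus 2 excess pairs × P = +638 kJ/mol; total 405 kJ/mol.
The difference is 405 − (-39) = 444 kJ/mol, so high-spin lies lower.

444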